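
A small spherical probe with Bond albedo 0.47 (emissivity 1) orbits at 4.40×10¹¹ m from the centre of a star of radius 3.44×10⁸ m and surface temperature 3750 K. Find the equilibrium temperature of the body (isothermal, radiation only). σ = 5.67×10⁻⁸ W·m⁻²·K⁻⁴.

The star's surface emits σT_*⁴; at distance d the flux is S = σT_*⁴(R_*/d)².
S = 5.67×10⁻⁸·(3750)⁴·(3.44×10⁸/4.40×10¹¹)² = 6.854 W/m².
For an isothermal sphere T⁴ = (1−a)S/(4σ) = 1.602×10⁷ K⁴.

T ≈ 63.3 K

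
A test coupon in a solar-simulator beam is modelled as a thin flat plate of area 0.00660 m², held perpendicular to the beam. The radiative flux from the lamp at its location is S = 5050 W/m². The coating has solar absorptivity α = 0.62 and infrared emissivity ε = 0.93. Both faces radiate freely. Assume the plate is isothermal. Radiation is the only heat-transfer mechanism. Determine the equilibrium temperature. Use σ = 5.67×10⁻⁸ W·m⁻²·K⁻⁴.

T ≈ 415 K

At equilibrium, absorbed power = emitted power.
Absorbing cross-section = A = 0.006600 m²; emitting surface = 2A = 0.01320 m² (ratio 2).
αS·A_cross = εσ·A_surf·T⁴  ⇒  T⁴ = αS/(ε·2σ).
T⁴ = 0.620·5050/(0.93·2·5.67×10⁻⁸) = 2.969×10¹⁰ K⁴.
T = (2.969×10¹⁰)^(1/4).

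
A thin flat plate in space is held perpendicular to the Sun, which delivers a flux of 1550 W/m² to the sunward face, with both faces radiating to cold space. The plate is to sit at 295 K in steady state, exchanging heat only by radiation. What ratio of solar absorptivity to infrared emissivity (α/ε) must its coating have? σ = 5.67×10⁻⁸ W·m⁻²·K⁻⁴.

Balance: αS·A = εσ·2A·T⁴ ⇒ α/ε = 2σT⁴/S.
α/ε = 2·5.67×10⁻⁸·(295)⁴/1550 = 2·5.67×10⁻⁸·7.573×10⁹/1550.

α/ε ≈ 0.554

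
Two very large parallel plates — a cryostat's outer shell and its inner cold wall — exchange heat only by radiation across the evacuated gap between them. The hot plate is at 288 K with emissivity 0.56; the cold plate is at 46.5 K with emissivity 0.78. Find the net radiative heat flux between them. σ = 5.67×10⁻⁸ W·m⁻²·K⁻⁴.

For two infinite grey parallel plates, q = σ(T₁⁴ − T₂⁴)/(1/ε₁ + 1/ε₂ − 1).
T₁⁴ − T₂⁴ = 6.880×10⁹ − 4.675×10⁶ = 6.875×10⁹ K⁴.
1/ε₁ + 1/ε₂ − 1 = 1.786 + 1.282 − 1 = 2.068.
q = 5.67×10⁻⁸ × 6.875×10⁹ / 2.068.

q ≈ 189 W/m²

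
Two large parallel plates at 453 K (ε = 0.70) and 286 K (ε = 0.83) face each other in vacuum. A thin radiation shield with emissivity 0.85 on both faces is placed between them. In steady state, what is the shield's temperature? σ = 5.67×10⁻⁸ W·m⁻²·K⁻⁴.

In steady state the net flux on the hot side equals that on the cold side.
σ(T₁⁴−T_s⁴)/D₁ = σ(T_s⁴−T₂⁴)/D₂, with D₁ = 1/ε₁+1/ε_s−1 = 1.605, D₂ = 1/ε_s+1/ε₂−1 = 1.381.
Solve for T_s⁴: T_s⁴ = (D₂·T₁⁴ + D₁·T₂⁴)/(D₁+D₂) = 2.307×10¹⁰ K⁴.

T_s ≈ 390 K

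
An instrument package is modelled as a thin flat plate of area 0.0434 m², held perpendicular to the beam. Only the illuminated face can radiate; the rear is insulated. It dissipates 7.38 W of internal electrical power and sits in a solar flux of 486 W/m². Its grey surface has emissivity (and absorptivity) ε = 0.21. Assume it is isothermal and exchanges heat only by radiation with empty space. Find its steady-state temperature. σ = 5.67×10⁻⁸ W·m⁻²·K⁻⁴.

T ≈ 389 K

At steady state, absorbed solar power + internal power = radiated power.
Absorbed: α·S·A_cross = 0.21·486·0.04340 = 4.429 W (cross-section A).
Total input = 4.429 + 7.38 = 11.81 W.
Radiated: εσ·A_surf·T⁴ with A_surf = A = 0.04340 m².
T⁴ = 11.81/(0.21·5.67×10⁻⁸·0.04340) = 2.285×10¹⁰ K⁴.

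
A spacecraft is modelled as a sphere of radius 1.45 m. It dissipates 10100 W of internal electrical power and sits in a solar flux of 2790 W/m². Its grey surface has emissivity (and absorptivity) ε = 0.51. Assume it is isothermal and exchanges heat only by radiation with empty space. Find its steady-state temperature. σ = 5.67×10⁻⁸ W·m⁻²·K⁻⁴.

At steady state, absorbed solar power + internal power = radiated power.
Absorbed: α·S·A_cross = 0.51·2790·6.605 = 9399 W (cross-section πr²).
Total input = 9399 + 10100 = 19500 W.
Radiated: εσ·A_surf·T⁴ with A_surf = 4πr² = 26.42 m².
T⁴ = 19500/(0.51·5.67×10⁻⁸·26.42) = 2.552×10¹⁰ K⁴.

T ≈ 400 K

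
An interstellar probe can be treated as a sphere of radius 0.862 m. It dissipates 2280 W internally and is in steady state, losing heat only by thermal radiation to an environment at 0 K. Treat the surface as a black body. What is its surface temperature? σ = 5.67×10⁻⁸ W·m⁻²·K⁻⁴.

Steady state: internal power = radiated power, P = εσA T⁴.
Radiating area A = 4πr² = 9.337 m².
T⁴ = P/(εσA) = 2280/(1.0·5.67×10⁻⁸·9.337) = 4.307×10⁹ K⁴.
T = (4.307×10⁹)^(1/4).

T ≈ 256 K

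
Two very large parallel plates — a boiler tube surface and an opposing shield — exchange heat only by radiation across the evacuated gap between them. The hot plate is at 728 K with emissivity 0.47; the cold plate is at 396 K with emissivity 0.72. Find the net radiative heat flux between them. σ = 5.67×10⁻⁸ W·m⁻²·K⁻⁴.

For two infinite grey parallel plates, q = σ(T₁⁴ − T₂⁴)/(1/ε₁ + 1/ε₂ − 1).
T₁⁴ − T₂⁴ = 2.809×10¹¹ − 2.459×10¹⁰ = 2.563×10¹¹ K⁴.
1/ε₁ + 1/ε₂ − 1 = 2.128 + 1.389 − 1 = 2.517.
q = 5.67×10⁻⁸ × 2.563×10¹¹ / 2.517.

q ≈ 5770 W/m²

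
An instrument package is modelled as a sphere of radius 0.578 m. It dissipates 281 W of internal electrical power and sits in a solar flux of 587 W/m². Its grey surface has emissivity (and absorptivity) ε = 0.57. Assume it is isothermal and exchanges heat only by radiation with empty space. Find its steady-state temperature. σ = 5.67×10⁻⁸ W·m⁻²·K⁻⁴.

At steady state, absorbed solar power + internal power = radiated power.
Absorbed: α·S·A_cross = 0.57·587·1.050 = 351.2 W (cross-section πr²).
Total input = 351.2 + 281 = 632.2 W.
Radiated: εσ·A_surf·T⁴ with A_surf = 4πr² = 4.198 m².
T⁴ = 632.2/(0.57·5.67×10⁻⁸·4.198) = 4.659×10⁹ K⁴.

T ≈ 261 K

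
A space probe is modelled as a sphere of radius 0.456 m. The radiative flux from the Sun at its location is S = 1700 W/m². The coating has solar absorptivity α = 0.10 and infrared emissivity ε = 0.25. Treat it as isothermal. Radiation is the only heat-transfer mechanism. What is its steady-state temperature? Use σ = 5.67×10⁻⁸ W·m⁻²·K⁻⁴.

T ≈ 234 K

At equilibrium, absorbed power = emitted power.
Absorbing cross-section = πr² = 0.6533 m²; emitting surface = 4πr² = 2.613 m² (ratio 4).
αS·A_cross = εσ·A_surf·T⁴  ⇒  T⁴ = αS/(ε·4σ).
T⁴ = 0.100·1700/(0.25·4·5.67×10⁻⁸) = 2.998×10⁹ K⁴.
T = (2.998×10⁹)^(1/4).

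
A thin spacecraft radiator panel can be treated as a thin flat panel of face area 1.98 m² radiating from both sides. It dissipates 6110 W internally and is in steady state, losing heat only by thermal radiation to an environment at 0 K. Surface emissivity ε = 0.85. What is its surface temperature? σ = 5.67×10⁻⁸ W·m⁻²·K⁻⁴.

T ≈ 423 K

Steady state: internal power = radiated power, P = εσA T⁴.
Radiating area A = 2·1.98 = 3.960 m².
T⁴ = P/(εσA) = 6110/(0.85·5.67×10⁻⁸·3.960) = 3.201×10¹⁰ K⁴.
T = (3.201×10¹⁰)^(1/4).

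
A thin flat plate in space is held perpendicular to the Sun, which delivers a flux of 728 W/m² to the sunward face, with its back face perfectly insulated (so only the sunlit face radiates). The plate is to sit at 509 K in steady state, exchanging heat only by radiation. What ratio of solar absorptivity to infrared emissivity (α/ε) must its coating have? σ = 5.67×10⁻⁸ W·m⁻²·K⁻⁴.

Balance: αS·A = εσ·1A·T⁴ ⇒ α/ε = σT⁴/S.
α/ε = 5.67×10⁻⁸·(509)⁴/728 = 5.67×10⁻⁸·6.712×10¹⁰/728.

α/ε ≈ 5.23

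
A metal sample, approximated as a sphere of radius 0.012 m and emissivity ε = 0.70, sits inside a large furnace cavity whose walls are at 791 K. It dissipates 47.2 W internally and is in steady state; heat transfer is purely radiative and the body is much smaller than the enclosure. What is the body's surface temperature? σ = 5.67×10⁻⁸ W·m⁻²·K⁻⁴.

For a small grey body in a large enclosure, net radiated power = εσA(T⁴ − T_w⁴).
Steady state: P = εσA(T⁴ − T_w⁴) with A = 4πr² = 0.001810 m².
T⁴ = P/(εσA) + T_w⁴ = 47.2/(0.70·5.67×10⁻⁸·0.001810) + (791)⁴
    = 6.572×10¹¹ + 3.915×10¹¹ = 1.049×10¹² K⁴.

T ≈ 1010 K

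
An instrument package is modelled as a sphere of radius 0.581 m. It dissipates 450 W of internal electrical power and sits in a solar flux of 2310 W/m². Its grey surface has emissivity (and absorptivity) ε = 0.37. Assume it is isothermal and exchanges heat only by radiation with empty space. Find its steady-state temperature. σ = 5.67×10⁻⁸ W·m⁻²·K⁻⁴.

At steady state, absorbed solar power + internal power = radiated power.
Absorbed: α·S·A_cross = 0.37·2310·1.060 = 906.4 W (cross-section πr²).
Total input = 906.4 + 450 = 1356 W.
Radiated: εσ·A_surf·T⁴ with A_surf = 4πr² = 4.242 m².
T⁴ = 1356/(0.37·5.67×10⁻⁸·4.242) = 1.524×10¹⁰ K⁴.

T ≈ 351 K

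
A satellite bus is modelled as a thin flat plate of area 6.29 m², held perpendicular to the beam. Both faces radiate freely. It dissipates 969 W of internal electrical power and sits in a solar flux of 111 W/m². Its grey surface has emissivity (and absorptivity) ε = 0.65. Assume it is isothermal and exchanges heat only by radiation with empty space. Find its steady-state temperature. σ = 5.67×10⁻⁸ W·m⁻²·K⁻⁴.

At steady state, absorbed solar power + internal power = radiated power.
Absorbed: α·S·A_cross = 0.65·111·6.290 = 453.8 W (cross-section A).
Total input = 453.8 + 969 = 1423 W.
Radiated: εσ·A_surf·T⁴ with A_surf = 2A = 12.58 m².
T⁴ = 1423/(0.65·5.67×10⁻⁸·12.58) = 3.069×10⁹ K⁴.

T ≈ 235 K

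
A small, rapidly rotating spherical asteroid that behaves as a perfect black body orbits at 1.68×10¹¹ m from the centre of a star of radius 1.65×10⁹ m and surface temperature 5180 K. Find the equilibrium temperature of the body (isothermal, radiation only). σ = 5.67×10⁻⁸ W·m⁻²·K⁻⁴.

T ≈ 363 K

The star's surface emits σT_*⁴; at distance d the flux is S = σT_*⁴(R_*/d)².
S = 5.67×10⁻⁸·(5180)⁴·(1.65×10⁹/1.68×10¹¹)² = 3938 W/m².
For an isothermal sphere T⁴ = (1−a)S/(4σ) = 1.736×10¹⁰ K⁴.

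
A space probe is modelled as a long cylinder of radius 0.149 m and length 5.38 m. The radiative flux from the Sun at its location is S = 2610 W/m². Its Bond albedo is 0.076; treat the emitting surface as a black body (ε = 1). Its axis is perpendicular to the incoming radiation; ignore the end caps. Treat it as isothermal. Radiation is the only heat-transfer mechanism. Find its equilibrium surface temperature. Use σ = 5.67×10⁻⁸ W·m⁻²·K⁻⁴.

T ≈ 341 K

At equilibrium, absorbed power = emitted power.
Absorbing cross-section = 2rL = 1.603 m²; emitting surface = 2πrL = 5.037 m² (ratio π).
(1−a)S·A_cross = εσ·A_surf·T⁴  ⇒  T⁴ = (1−a)S/(πσ).
T⁴ = 0.924·2610/(π·5.67×10⁻⁸) = 1.354×10¹⁰ K⁴.
T = (1.354×10¹⁰)^(1/4).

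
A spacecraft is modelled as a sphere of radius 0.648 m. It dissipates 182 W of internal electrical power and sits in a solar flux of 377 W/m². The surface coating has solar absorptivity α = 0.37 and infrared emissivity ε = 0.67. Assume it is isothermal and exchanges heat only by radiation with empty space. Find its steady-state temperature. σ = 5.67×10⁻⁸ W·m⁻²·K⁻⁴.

T ≈ 207 K

At steady state, absorbed solar power + internal power = radiated power.
Absorbed: α·S·A_cross = 0.37·377·1.319 = 184.0 W (cross-section πr²).
Total input = 184.0 + 182 = 366.0 W.
Radiated: εσ·A_surf·T⁴ with A_surf = 4πr² = 5.277 m².
T⁴ = 366.0/(0.67·5.67×10⁻⁸·5.277) = 1.826×10⁹ K⁴.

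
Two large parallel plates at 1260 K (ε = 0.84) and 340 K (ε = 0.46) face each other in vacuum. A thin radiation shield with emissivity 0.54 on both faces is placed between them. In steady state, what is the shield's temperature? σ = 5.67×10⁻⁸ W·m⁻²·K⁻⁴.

T_s ≈ 1110 K

In steady state the net flux on the hot side equals that on the cold side.
σ(T₁⁴−T_s⁴)/D₁ = σ(T_s⁴−T₂⁴)/D₂, with D₁ = 1/ε₁+1/ε_s−1 = 2.042, D₂ = 1/ε_s+1/ε₂−1 = 3.026.
Solve for T_s⁴: T_s⁴ = (D₂·T₁⁴ + D₁·T₂⁴)/(D₁+D₂) = 1.510×10¹² K⁴.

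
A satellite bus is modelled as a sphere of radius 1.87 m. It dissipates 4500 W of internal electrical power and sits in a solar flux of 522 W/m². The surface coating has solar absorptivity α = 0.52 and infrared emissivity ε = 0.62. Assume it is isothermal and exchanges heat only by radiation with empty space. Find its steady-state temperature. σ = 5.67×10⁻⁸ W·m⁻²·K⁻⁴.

T ≈ 264 K

At steady state, absorbed solar power + internal power = radiated power.
Absorbed: α·S·A_cross = 0.52·522·10.99 = 2982 W (cross-section πr²).
Total input = 2982 + 4500 = 7482 W.
Radiated: εσ·A_surf·T⁴ with A_surf = 4πr² = 43.94 m².
T⁴ = 7482/(0.62·5.67×10⁻⁸·43.94) = 4.843×10⁹ K⁴.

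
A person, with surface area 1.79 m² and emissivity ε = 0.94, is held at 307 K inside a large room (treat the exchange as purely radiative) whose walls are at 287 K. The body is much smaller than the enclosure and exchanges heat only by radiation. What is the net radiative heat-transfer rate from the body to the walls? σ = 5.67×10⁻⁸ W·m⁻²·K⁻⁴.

P_net ≈ 200 W

For a small grey body in a large enclosure: P_net = εσA(T_body⁴ − T_wall⁴).
A = 1.79 m²; T_body⁴ − T_wall⁴ = 8.883×10⁹ − 6.785×10⁹ = 2.098×10⁹ K⁴.
|P_net| = 0.94·5.67×10⁻⁸·1.790·2.098×10⁹.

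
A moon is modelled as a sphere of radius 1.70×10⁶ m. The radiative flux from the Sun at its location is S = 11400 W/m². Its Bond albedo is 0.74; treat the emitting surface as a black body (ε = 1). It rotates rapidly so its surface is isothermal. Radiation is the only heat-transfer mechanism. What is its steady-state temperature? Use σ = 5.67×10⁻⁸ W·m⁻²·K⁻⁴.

At equilibrium, absorbed power = emitted power.
Absorbing cross-section = πr² = 9.079×10¹² m²; emitting surface = 4πr² = 3.632×10¹³ m² (ratio 4).
(1−a)S·A_cross = εσ·A_surf·T⁴  ⇒  T⁴ = (1−a)S/(4σ).
T⁴ = 0.260·11400/(4·5.67×10⁻⁸) = 1.307×10¹⁰ K⁴.
T = (1.307×10¹⁰)^(1/4).

T ≈ 338 K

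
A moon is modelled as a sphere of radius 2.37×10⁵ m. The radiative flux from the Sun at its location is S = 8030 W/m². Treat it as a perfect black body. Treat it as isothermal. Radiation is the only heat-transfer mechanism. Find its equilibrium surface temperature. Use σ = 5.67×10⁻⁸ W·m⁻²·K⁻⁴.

At equilibrium, absorbed power = emitted power.
Absorbing cross-section = πr² = 1.765×10¹¹ m²; emitting surface = 4πr² = 7.058×10¹¹ m² (ratio 4).
S·A_cross = εσ·A_surf·T⁴  ⇒  T⁴ = S/(4σ).
T⁴ = 1.00·8030/(4·5.67×10⁻⁸) = 3.541×10¹⁰ K⁴.
T = (3.541×10¹⁰)^(1/4).

T ≈ 434 K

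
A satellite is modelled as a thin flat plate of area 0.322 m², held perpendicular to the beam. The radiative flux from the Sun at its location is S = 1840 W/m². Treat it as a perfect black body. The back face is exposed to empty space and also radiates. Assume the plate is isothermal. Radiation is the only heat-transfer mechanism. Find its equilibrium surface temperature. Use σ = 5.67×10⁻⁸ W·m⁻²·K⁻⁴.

T ≈ 357 K

At equilibrium, absorbed power = emitted power.
Absorbing cross-section = A = 0.3220 m²; emitting surface = 2A = 0.6440 m² (ratio 2).
S·A_cross = εσ·A_surf·T⁴  ⇒  T⁴ = S/(2σ).
T⁴ = 1.00·1840/(2·5.67×10⁻⁸) = 1.623×10¹⁰ K⁴.
T = (1.623×10¹⁰)^(1/4).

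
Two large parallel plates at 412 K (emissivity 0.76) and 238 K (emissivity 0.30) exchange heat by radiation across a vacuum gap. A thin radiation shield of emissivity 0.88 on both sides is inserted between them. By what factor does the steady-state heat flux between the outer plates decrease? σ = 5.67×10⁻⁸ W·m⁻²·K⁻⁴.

factor ≈ 1.35

Without shield: q₀ = σΔ(T⁴)/(1/ε₁+1/ε₂−1) with denominator 3.649.
With shield the two gaps are in series; the resistances add: (1/ε₁+1/ε_s−1)+(1/ε_s+1/ε₂−1) = 1.452+3.470 = 4.922.
Heat-flux ratio q₀/q = 4.922/3.649.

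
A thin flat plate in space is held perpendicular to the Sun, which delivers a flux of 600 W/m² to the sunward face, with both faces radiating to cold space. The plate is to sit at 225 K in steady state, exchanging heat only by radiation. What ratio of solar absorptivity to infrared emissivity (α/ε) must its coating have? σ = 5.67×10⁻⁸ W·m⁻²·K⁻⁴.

α/ε ≈ 0.484

Balance: αS·A = εσ·2A·T⁴ ⇒ α/ε = 2σT⁴/S.
α/ε = 2·5.67×10⁻⁸·(225)⁴/600 = 2·5.67×10⁻⁸·2.563×10⁹/600.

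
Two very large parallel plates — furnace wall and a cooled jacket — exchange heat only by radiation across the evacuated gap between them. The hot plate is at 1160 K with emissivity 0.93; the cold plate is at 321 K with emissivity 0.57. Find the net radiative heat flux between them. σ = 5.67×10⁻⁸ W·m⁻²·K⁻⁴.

For two infinite grey parallel plates, q = σ(T₁⁴ − T₂⁴)/(1/ε₁ + 1/ε₂ − 1).
T₁⁴ − T₂⁴ = 1.811×10¹² − 1.062×10¹⁰ = 1.800×10¹² K⁴.
1/ε₁ + 1/ε₂ − 1 = 1.075 + 1.754 − 1 = 1.830.
q = 5.67×10⁻⁸ × 1.800×10¹² / 1.830.

q ≈ 55800 W/m²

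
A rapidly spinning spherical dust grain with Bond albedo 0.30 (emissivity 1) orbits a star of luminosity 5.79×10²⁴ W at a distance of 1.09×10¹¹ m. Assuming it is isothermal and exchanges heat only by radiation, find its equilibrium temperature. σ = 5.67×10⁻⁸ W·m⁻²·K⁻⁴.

T ≈ 105 K

First find the stellar flux at distance d: S = L/(4πd²) = 5.79×10²⁴/(4π·(1.09×10¹¹)²) = 38.78 W/m².
For an isothermal sphere, absorbed (1−a)S·πr² = emitted σ·4πr²·T⁴, so T⁴ = (1−a)S/(4σ).
T⁴ = 0.700·38.78/(4·5.67×10⁻⁸) = 1.197×10⁸ K⁴.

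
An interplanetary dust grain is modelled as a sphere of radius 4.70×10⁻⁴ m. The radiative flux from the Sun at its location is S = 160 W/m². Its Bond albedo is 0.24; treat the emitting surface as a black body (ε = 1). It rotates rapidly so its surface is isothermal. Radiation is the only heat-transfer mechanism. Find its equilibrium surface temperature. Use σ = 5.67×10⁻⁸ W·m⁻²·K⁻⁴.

At equilibrium, absorbed power = emitted power.
Absorbing cross-section = πr² = 6.940×10⁻⁷ m²; emitting surface = 4πr² = 2.776×10⁻⁶ m² (ratio 4).
(1−a)S·A_cross = εσ·A_surf·T⁴  ⇒  T⁴ = (1−a)S/(4σ).
T⁴ = 0.760·160/(4·5.67×10⁻⁸) = 5.362×10⁸ K⁴.
T = (5.362×10⁸)^(1/4).

T ≈ 152 K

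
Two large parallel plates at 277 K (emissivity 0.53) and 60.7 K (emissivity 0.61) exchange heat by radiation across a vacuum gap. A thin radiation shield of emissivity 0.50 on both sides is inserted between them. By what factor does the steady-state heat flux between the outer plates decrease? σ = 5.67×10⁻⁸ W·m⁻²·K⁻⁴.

factor ≈ 2.19

Without shield: q₀ = σΔ(T⁴)/(1/ε₁+1/ε₂−1) with denominator 2.526.
With shield the two gaps are in series; the resistances add: (1/ε₁+1/ε_s−1)+(1/ε_s+1/ε₂−1) = 2.887+2.639 = 5.526.
Heat-flux ratio q₀/q = 5.526/2.526.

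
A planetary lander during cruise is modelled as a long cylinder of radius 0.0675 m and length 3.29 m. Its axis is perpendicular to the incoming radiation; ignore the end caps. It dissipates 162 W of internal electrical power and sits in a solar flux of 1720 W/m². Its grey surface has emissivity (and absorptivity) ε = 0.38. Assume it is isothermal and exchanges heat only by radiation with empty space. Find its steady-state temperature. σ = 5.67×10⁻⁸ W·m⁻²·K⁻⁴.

T ≈ 350 K

At steady state, absorbed solar power + internal power = radiated power.
Absorbed: α·S·A_cross = 0.38·1720·0.4442 = 290.3 W (cross-section 2rL).
Total input = 290.3 + 162 = 452.3 W.
Radiated: εσ·A_surf·T⁴ with A_surf = 2πrL = 1.395 m².
T⁴ = 452.3/(0.38·5.67×10⁻⁸·1.395) = 1.504×10¹⁰ K⁴.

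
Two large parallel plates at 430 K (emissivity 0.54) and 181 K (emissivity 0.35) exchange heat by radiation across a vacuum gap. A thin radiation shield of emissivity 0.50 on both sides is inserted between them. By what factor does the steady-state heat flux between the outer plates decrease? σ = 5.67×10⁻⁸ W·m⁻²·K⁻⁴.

factor ≈ 1.81

Without shield: q₀ = σΔ(T⁴)/(1/ε₁+1/ε₂−1) with denominator 3.709.
With shield the two gaps are in series; the resistances add: (1/ε₁+1/ε_s−1)+(1/ε_s+1/ε₂−1) = 2.852+3.857 = 6.709.
Heat-flux ratio q₀/q = 6.709/3.709.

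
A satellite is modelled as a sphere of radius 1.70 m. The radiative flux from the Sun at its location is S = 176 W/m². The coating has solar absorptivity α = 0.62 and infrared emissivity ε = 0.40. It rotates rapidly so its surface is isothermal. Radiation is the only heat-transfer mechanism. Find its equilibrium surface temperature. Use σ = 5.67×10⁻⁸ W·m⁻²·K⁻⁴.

T ≈ 186 K

At equilibrium, absorbed power = emitted power.
Absorbing cross-section = πr² = 9.079 m²; emitting surface = 4πr² = 36.32 m² (ratio 4).
αS·A_cross = εσ·A_surf·T⁴  ⇒  T⁴ = αS/(ε·4σ).
T⁴ = 0.620·176/(0.40·4·5.67×10⁻⁸) = 1.203×10⁹ K⁴.
T = (1.203×10⁹)^(1/4).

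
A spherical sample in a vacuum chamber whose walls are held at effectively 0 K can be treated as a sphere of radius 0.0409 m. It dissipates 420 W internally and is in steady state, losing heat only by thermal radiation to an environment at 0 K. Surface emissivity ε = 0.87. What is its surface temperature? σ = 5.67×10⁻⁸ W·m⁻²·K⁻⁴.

Steady state: internal power = radiated power, P = εσA T⁴.
Radiating area A = 4πr² = 0.02102 m².
T⁴ = P/(εσA) = 420/(0.87·5.67×10⁻⁸·0.02102) = 4.050×10¹¹ K⁴.
T = (4.050×10¹¹)^(1/4).

T ≈ 798 K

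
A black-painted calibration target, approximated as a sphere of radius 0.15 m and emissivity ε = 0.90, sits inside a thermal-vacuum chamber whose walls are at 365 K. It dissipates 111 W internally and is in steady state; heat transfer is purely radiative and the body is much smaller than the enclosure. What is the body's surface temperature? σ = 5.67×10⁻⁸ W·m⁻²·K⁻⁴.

T ≈ 399 K

For a small grey body in a large enclosure, net radiated power = εσA(T⁴ − T_w⁴).
Steady state: P = εσA(T⁴ − T_w⁴) with A = 4πr² = 0.2827 m².
T⁴ = P/(εσA) + T_w⁴ = 111/(0.90·5.67×10⁻⁸·0.2827) + (365)⁴
    = 7.693×10⁹ + 1.775×10¹⁰ = 2.544×10¹⁰ K⁴.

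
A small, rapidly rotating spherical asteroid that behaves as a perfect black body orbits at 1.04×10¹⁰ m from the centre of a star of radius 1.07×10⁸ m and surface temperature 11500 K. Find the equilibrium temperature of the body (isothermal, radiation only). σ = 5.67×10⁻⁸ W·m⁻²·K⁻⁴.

T ≈ 825 K

The star's surface emits σT_*⁴; at distance d the flux is S = σT_*⁴(R_*/d)².
S = 5.67×10⁻⁸·(11500)⁴·(1.07×10⁸/1.04×10¹⁰)² = 1.050×10⁵ W/m².
For an isothermal sphere T⁴ = (1−a)S/(4σ) = 4.628×10¹¹ K⁴.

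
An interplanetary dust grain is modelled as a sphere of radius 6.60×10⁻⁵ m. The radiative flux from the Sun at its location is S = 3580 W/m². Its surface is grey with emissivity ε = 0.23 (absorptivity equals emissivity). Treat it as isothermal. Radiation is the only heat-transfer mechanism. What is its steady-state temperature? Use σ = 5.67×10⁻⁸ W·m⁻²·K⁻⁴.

At equilibrium, absorbed power = emitted power.
Absorbing cross-section = πr² = 1.368×10⁻⁸ m²; emitting surface = 4πr² = 5.474×10⁻⁸ m² (ratio 4).
εS·A_cross = εσ·A_surf·T⁴  ⇒  T⁴ = S/(4σ)   (ε cancels).
T⁴ = 3580/(4·5.67×10⁻⁸) = 1.578×10¹⁰ K⁴.
T = (1.578×10¹⁰)^(1/4).

T ≈ 354 K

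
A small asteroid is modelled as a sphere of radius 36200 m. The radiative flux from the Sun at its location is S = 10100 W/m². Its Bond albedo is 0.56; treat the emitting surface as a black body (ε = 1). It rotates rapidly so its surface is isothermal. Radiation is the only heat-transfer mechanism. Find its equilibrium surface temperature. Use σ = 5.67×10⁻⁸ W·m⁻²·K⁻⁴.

T ≈ 374 K

At equilibrium, absorbed power = emitted power.
Absorbing cross-section = πr² = 4.117×10⁹ m²; emitting surface = 4πr² = 1.647×10¹⁰ m² (ratio 4).
(1−a)S·A_cross = εσ·A_surf·T⁴  ⇒  T⁴ = (1−a)S/(4σ).
T⁴ = 0.440·10100/(4·5.67×10⁻⁸) = 1.959×10¹⁰ K⁴.
T = (1.959×10¹⁰)^(1/4).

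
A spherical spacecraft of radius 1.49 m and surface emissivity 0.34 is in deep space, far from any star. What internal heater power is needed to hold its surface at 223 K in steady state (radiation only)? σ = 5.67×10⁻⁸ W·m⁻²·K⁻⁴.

P ≈ 1330 W

P = εσ·4πr²·T⁴.
4πr² = 27.90 m²; T⁴ = 2.473×10⁹ K⁴.
P = 0.34·5.67×10⁻⁸·27.90·2.473×10⁹.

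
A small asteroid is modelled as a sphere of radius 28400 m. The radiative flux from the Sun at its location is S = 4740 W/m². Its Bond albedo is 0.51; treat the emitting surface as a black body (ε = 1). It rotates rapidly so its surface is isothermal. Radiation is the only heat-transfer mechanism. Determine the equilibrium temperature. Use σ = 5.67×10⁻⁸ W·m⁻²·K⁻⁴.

At equilibrium, absorbed power = emitted power.
Absorbing cross-section = πr² = 2.534×10⁹ m²; emitting surface = 4πr² = 1.014×10¹⁰ m² (ratio 4).
(1−a)S·A_cross = εσ·A_surf·T⁴  ⇒  T⁴ = (1−a)S/(4σ).
T⁴ = 0.490·4740/(4·5.67×10⁻⁸) = 1.024×10¹⁰ K⁴.
T = (1.024×10¹⁰)^(1/4).

T ≈ 318 K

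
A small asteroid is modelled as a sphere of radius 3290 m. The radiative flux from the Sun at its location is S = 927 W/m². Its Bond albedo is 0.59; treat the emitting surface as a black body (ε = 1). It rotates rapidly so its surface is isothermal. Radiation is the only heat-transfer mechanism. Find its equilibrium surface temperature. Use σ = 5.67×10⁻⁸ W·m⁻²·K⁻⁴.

T ≈ 202 K

At equilibrium, absorbed power = emitted power.
Absorbing cross-section = πr² = 3.400×10⁷ m²; emitting surface = 4πr² = 1.360×10⁸ m² (ratio 4).
(1−a)S·A_cross = εσ·A_surf·T⁴  ⇒  T⁴ = (1−a)S/(4σ).
T⁴ = 0.410·927/(4·5.67×10⁻⁸) = 1.676×10⁹ K⁴.
T = (1.676×10⁹)^(1/4).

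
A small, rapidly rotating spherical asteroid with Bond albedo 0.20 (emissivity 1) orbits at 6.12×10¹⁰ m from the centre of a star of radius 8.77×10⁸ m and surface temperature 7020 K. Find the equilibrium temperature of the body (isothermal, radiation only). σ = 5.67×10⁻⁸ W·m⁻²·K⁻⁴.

T ≈ 562 K

The star's surface emits σT_*⁴; at distance d the flux is S = σT_*⁴(R_*/d)².
S = 5.67×10⁻⁸·(7020)⁴·(8.77×10⁸/6.12×10¹⁰)² = 28280 W/m².
For an isothermal sphere T⁴ = (1−a)S/(4σ) = 9.974×10¹⁰ K⁴.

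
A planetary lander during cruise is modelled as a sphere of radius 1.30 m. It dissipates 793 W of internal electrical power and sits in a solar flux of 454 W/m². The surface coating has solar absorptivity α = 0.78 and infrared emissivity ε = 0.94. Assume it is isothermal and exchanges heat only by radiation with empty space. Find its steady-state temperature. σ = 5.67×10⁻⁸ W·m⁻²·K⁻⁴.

T ≈ 220 K

At steady state, absorbed solar power + internal power = radiated power.
Absorbed: α·S·A_cross = 0.78·454·5.309 = 1880 W (cross-section πr²).
Total input = 1880 + 793 = 2673 W.
Radiated: εσ·A_surf·T⁴ with A_surf = 4πr² = 21.24 m².
T⁴ = 2673/(0.94·5.67×10⁻⁸·21.24) = 2.362×10⁹ K⁴.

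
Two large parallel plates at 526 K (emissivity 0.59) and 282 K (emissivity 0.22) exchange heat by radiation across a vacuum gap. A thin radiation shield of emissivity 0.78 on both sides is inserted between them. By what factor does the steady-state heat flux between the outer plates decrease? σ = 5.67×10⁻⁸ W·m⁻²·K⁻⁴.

factor ≈ 1.30

Without shield: q₀ = σΔ(T⁴)/(1/ε₁+1/ε₂−1) with denominator 5.240.
With shield the two gaps are in series; the resistances add: (1/ε₁+1/ε_s−1)+(1/ε_s+1/ε₂−1) = 1.977+4.828 = 6.804.
Heat-flux ratio q₀/q = 6.804/5.240.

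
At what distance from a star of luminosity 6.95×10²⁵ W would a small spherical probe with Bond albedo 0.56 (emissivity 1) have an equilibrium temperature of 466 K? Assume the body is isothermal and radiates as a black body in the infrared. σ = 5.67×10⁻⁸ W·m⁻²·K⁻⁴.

d ≈ 1.51×10¹⁰ m

For an isothermal black-emitting sphere, (1−a)S·πr² = σ·4πr²·T⁴ ⇒ S = 4σT⁴/(1−a).
S = 4·5.67×10⁻⁸·(466)⁴/0.440 = 24310 W/m².
Flux falls as S = L/(4πd²), so d = √(L/(4πS)) = √(6.95×10²⁵/(4π·24310)).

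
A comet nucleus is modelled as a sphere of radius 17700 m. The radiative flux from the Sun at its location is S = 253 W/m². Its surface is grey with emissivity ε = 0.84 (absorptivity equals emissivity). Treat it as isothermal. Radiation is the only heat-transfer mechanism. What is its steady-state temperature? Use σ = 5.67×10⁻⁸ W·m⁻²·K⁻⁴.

T ≈ 183 K

At equilibrium, absorbed power = emitted power.
Absorbing cross-section = πr² = 9.842×10⁸ m²; emitting surface = 4πr² = 3.937×10⁹ m² (ratio 4).
εS·A_cross = εσ·A_surf·T⁴  ⇒  T⁴ = S/(4σ)   (ε cancels).
T⁴ = 253/(4·5.67×10⁻⁸) = 1.116×10⁹ K⁴.
T = (1.116×10⁹)^(1/4).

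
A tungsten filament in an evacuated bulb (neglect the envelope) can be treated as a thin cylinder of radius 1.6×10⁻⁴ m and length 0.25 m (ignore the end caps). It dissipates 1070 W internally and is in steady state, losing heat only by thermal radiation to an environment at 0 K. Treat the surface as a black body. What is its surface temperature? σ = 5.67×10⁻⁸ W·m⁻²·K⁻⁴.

T ≈ 2940 K

Steady state: internal power = radiated power, P = εσA T⁴.
Radiating area A = 2πrL = 2.513×10⁻⁴ m².
T⁴ = P/(εσA) = 1070/(1.0·5.67×10⁻⁸·2.513×10⁻⁴) = 7.509×10¹³ K⁴.
T = (7.509×10¹³)^(1/4).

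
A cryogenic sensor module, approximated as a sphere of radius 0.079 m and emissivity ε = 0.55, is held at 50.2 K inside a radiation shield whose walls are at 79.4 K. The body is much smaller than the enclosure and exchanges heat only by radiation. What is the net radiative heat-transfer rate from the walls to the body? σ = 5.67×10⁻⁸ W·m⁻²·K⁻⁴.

P_net ≈ 0.0817 W

For a small grey body in a large enclosure: P_net = εσA(T_body⁴ − T_wall⁴).
A = 4πr² = 0.07843 m²; T_body⁴ − T_wall⁴ = 6.351×10⁶ − 3.974×10⁷ = -3.339×10⁷ K⁴.
|P_net| = 0.55·5.67×10⁻⁸·0.07843·3.339×10⁷.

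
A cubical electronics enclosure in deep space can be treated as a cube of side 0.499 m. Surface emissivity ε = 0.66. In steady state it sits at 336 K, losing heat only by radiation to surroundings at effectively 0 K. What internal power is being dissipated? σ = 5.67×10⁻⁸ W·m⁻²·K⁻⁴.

P ≈ 713 W

Steady state: P = εσA T⁴.
A = 6L² = 1.494 m²; T⁴ = (336)⁴ = 1.275×10¹⁰ K⁴.
P = 0.66 × 5.67×10⁻⁸ × 1.494 × 1.275×10¹⁰.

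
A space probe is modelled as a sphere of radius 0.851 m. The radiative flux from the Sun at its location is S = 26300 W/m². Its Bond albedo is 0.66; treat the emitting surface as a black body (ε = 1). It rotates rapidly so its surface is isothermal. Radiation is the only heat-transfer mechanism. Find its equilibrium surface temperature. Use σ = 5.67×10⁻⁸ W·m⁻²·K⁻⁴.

At equilibrium, absorbed power = emitted power.
Absorbing cross-section = πr² = 2.275 m²; emitting surface = 4πr² = 9.101 m² (ratio 4).
(1−a)S·A_cross = εσ·A_surf·T⁴  ⇒  T⁴ = (1−a)S/(4σ).
T⁴ = 0.340·26300/(4·5.67×10⁻⁸) = 3.943×10¹⁰ K⁴.
T = (3.943×10¹⁰)^(1/4).

T ≈ 446 K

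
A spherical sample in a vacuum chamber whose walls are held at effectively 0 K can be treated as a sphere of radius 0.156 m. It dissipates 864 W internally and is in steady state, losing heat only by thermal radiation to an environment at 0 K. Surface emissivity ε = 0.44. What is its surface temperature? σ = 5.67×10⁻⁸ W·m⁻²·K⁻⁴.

Steady state: internal power = radiated power, P = εσA T⁴.
Radiating area A = 4πr² = 0.3058 m².
T⁴ = P/(εσA) = 864/(0.44·5.67×10⁻⁸·0.3058) = 1.132×10¹¹ K⁴.
T = (1.132×10¹¹)^(1/4).

T ≈ 580 K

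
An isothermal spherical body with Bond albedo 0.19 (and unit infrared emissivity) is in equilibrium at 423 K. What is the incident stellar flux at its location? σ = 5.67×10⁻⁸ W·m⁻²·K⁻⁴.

S ≈ 8960 W/m²

(1−a)S·πr² = σ·4πr²·T⁴ ⇒ S = 4σT⁴/(1−a).
S = 4·5.67×10⁻⁸·3.202×10¹⁰/0.810.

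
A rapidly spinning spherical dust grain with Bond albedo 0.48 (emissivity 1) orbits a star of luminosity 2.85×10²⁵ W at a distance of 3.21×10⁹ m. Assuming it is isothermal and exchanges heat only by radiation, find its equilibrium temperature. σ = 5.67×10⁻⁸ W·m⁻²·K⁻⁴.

First find the stellar flux at distance d: S = L/(4πd²) = 2.85×10²⁵/(4π·(3.21×10⁹)²) = 2.201×10⁵ W/m².
For an isothermal sphere, absorbed (1−a)S·πr² = emitted σ·4πr²·T⁴, so T⁴ = (1−a)S/(4σ).
T⁴ = 0.520·2.201×10⁵/(4·5.67×10⁻⁸) = 5.046×10¹¹ K⁴.

T ≈ 843 K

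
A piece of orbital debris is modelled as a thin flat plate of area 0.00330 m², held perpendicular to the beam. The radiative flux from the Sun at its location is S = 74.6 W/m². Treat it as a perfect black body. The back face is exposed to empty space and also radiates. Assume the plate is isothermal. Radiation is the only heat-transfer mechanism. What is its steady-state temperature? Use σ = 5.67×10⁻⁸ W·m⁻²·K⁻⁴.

T ≈ 160 K

At equilibrium, absorbed power = emitted power.
Absorbing cross-section = A = 0.003300 m²; emitting surface = 2A = 0.006600 m² (ratio 2).
S·A_cross = εσ·A_surf·T⁴  ⇒  T⁴ = S/(2σ).
T⁴ = 1.00·74.6/(2·5.67×10⁻⁸) = 6.578×10⁸ K⁴.
T = (6.578×10⁸)^(1/4).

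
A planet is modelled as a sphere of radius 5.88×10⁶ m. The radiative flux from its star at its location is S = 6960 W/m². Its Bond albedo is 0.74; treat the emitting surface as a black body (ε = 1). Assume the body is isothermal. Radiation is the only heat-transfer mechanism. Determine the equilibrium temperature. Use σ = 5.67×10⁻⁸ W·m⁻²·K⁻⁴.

T ≈ 299 K

At equilibrium, absorbed power = emitted power.
Absorbing cross-section = πr² = 1.086×10¹⁴ m²; emitting surface = 4πr² = 4.345×10¹⁴ m² (ratio 4).
(1−a)S·A_cross = εσ·A_surf·T⁴  ⇒  T⁴ = (1−a)S/(4σ).
T⁴ = 0.260·6960/(4·5.67×10⁻⁸) = 7.979×10⁹ K⁴.
T = (7.979×10⁹)^(1/4).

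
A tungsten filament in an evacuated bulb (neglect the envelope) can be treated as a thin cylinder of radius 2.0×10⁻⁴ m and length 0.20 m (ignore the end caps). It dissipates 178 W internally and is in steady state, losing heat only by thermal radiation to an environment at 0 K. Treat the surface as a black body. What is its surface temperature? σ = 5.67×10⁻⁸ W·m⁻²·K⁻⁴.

T ≈ 1880 K

Steady state: internal power = radiated power, P = εσA T⁴.
Radiating area A = 2πrL = 2.513×10⁻⁴ m².
T⁴ = P/(εσA) = 178/(1.0·5.67×10⁻⁸·2.513×10⁻⁴) = 1.249×10¹³ K⁴.
T = (1.249×10¹³)^(1/4).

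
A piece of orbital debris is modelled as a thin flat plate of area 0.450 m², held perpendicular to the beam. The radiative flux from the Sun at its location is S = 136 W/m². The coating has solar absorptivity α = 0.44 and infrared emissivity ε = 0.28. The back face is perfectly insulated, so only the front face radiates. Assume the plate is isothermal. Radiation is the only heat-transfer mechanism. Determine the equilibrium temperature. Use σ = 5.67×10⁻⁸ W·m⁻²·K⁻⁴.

At equilibrium, absorbed power = emitted power.
Absorbing cross-section = A = 0.4500 m²; emitting surface = A = 0.4500 m² (ratio 1).
αS·A_cross = εσ·A_surf·T⁴  ⇒  T⁴ = αS/(ε·1σ).
T⁴ = 0.440·136/(0.28·1·5.67×10⁻⁸) = 3.769×10⁹ K⁴.
T = (3.769×10⁹)^(1/4).

T ≈ 248 K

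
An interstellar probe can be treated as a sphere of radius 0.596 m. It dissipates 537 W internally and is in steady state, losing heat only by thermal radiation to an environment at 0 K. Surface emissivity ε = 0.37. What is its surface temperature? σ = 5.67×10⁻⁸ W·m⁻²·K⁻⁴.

T ≈ 275 K

Steady state: internal power = radiated power, P = εσA T⁴.
Radiating area A = 4πr² = 4.464 m².
T⁴ = P/(εσA) = 537/(0.37·5.67×10⁻⁸·4.464) = 5.734×10⁹ K⁴.
T = (5.734×10⁹)^(1/4).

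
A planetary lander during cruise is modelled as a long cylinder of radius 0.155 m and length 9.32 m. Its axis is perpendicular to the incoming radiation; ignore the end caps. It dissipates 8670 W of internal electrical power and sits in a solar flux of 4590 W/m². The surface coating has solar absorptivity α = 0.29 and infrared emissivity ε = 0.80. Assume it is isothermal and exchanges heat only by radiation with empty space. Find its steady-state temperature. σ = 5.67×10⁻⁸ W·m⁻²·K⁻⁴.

T ≈ 418 K

At steady state, absorbed solar power + internal power = radiated power.
Absorbed: α·S·A_cross = 0.29·4590·2.889 = 3846 W (cross-section 2rL).
Total input = 3846 + 8670 = 12520 W.
Radiated: εσ·A_surf·T⁴ with A_surf = 2πrL = 9.077 m².
T⁴ = 12520/(0.80·5.67×10⁻⁸·9.077) = 3.040×10¹⁰ K⁴.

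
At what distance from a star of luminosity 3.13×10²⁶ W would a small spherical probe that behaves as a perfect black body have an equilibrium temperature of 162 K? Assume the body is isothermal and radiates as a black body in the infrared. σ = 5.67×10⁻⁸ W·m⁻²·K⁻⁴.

d ≈ 3.99×10¹¹ m

For an isothermal black-emitting sphere, (1−a)S·πr² = σ·4πr²·T⁴ ⇒ S = 4σT⁴/(1−a).
S = 4·5.67×10⁻⁸·(162)⁴/1.00 = 156.2 W/m².
Flux falls as S = L/(4πd²), so d = √(L/(4πS)) = √(3.13×10²⁶/(4π·156.2)).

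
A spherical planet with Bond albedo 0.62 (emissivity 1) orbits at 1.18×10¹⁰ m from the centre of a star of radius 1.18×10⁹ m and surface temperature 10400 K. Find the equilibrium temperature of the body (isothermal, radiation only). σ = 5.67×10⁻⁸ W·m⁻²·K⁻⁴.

T ≈ 1830 K

The star's surface emits σT_*⁴; at distance d the flux is S = σT_*⁴(R_*/d)².
S = 5.67×10⁻⁸·(10400)⁴·(1.18×10⁹/1.18×10¹⁰)² = 6.633×10⁶ W/m².
For an isothermal sphere T⁴ = (1−a)S/(4σ) = 1.111×10¹³ K⁴.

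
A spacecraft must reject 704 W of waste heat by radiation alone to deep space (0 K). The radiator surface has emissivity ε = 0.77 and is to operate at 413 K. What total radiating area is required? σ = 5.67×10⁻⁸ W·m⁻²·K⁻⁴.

A ≈ 0.554 m²

P = εσA T⁴ ⇒ A = P/(εσT⁴).
T⁴ = 2.909×10¹⁰ K⁴.
A = 704/(0.77 × 5.67×10⁻⁸ × 2.909×10¹⁰).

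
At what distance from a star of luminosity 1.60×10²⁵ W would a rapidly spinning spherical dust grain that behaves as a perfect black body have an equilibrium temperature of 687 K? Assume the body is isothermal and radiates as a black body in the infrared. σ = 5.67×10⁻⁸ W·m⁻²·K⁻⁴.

d ≈ 5.02×10⁹ m

For an isothermal black-emitting sphere, (1−a)S·πr² = σ·4πr²·T⁴ ⇒ S = 4σT⁴/(1−a).
S = 4·5.67×10⁻⁸·(687)⁴/1.00 = 50520 W/m².
Flux falls as S = L/(4πd²), so d = √(L/(4πS)) = √(1.60×10²⁵/(4π·50520)).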